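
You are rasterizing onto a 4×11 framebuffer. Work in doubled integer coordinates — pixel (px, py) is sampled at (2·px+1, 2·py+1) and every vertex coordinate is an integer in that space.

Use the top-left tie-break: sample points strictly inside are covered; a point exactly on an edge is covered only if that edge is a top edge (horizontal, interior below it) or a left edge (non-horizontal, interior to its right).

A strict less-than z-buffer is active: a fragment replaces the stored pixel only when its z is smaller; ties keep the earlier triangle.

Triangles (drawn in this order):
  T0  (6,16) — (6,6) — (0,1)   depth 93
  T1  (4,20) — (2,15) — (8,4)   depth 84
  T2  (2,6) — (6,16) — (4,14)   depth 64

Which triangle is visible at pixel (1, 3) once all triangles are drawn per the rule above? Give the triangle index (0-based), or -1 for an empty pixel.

T0:
  2·area = 60  (B↔C swapped to make it positive)
  edge (6, 16)→(0, 1): d=(-6,-15) top-left  bias=+0
  edge (0, 1)→(6, 6): d=(6,5) right/bottom  bias=-1
  edge (6, 6)→(6, 16): d=(0,10) right/bottom  bias=-1
    (0,1)@(1, 3): e=[3,7,50] → #
    (1,1)@(3, 3): e=[33,-3,30] → ·
    (0,2)@(1, 5): e=[-9,19,50] → ·
    (1,2)@(3, 5): e=[21,9,30] → #
    (2,2)@(5, 5): e=[51,-1,10] → ·
    (1,3)@(3, 7): e=[9,21,30] → #
    (2,3)@(5, 7): e=[39,11,10] → #
    (3,3)@(7, 7): e=[69,1,-10] → ·
    (1,4)@(3, 9): e=[-3,33,30] → ·
    (2,4)@(5, 9): e=[27,23,10] → #
    (3,4)@(7, 9): e=[57,13,-10] → ·
    (2,5)@(5, 11): e=[15,35,10] → #
  covered (7 px):
    · · · ·
    # · · ·
    · # · ·
    · # # ·
    · · # ·
    · · # ·
    · · # ·
    · · · ·
    · · · ·
    · · · ·
    · · · ·
T1:
  2·area = 52
  edge (4, 20)→(2, 15): d=(-2,-5) top-left  bias=+0
  edge (2, 15)→(8, 4): d=(6,-11) top-left  bias=+0
  edge (8, 4)→(4, 20): d=(-4,16) right/bottom  bias=-1
    (3,3)@(7, 7): e=[41,7,4] → #
    (3,4)@(7, 9): e=[37,19,-4] → ·
    (2,5)@(5, 11): e=[23,9,20] → #
    (3,5)@(7, 11): e=[33,31,-12] → ·
    (2,6)@(5, 13): e=[19,21,12] → #
    (3,6)@(7, 13): e=[29,43,-20] → ·
    (1,7)@(3, 15): e=[5,11,36] → #
    (3,7)@(7, 15): e=[25,55,-28] → ·
    (1,8)@(3, 17): e=[1,23,28] → #
    (2,8)@(5, 17): e=[11,45,-4] → ·
    (1,9)@(3, 19): e=[-3,35,20] → ·
  covered (6 px):
    · · · ·
    · · · ·
    · · · ·
    · · · #
    · · · ·
    · · # ·
    · · # ·
    · # # ·
    · # · ·
    · · · ·
    · · · ·
T2:
  2·area = 12
  edge (2, 6)→(6, 16): d=(4,10) right/bottom  bias=-1
  edge (6, 16)→(4, 14): d=(-2,-2) top-left  bias=+0
  edge (4, 14)→(2, 6): d=(-2,-8) top-left  bias=+0
    (1,4)@(3, 9): e=[2,8,2] → #
    (2,4)@(5, 9): e=[-18,12,18] → ·
    (0,5)@(1, 11): e=[30,0,-18] → ·  [on edge]
    (1,5)@(3, 11): e=[10,4,-2] → ·
    (1,6)@(3, 13): e=[18,0,-6] → ·  [on edge]
    (2,7)@(5, 15): e=[6,0,6] → #  [on edge]
    (3,7)@(7, 15): e=[-14,4,22] → ·
    (2,8)@(5, 17): e=[14,-4,2] → ·
    (3,8)@(7, 17): e=[-6,0,18] → ·  [on edge]
  covered (2 px):
    · · · ·
    · · · ·
    · · · ·
    · · · ·
    · # · ·
    · · · ·
    · · · ·
    · · # ·
    · · · ·
    · · · ·
    · · · ·

Z-buffer (winner per pixel, '.' = empty):
  . . . .
  0 . . .
  . 0 . .
  . 0 0 1
  . 2 0 .
  . . 1 .
  . . 1 .
  . 1 2 .
  . 1 . .
  . . . .
  . . . .

Answer: 0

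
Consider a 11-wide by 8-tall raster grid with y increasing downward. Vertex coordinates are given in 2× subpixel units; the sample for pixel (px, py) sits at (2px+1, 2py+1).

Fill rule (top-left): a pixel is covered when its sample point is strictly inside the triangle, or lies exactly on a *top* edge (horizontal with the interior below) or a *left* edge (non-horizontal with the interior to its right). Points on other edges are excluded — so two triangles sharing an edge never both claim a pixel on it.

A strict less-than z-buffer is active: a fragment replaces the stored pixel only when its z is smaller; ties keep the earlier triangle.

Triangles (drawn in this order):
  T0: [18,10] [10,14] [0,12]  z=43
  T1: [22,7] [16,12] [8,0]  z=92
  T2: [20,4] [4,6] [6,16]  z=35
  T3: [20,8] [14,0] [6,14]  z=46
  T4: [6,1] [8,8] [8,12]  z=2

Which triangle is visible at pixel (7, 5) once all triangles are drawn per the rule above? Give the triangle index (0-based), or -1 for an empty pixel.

T0:
  2·area = 56
  edge (18, 10)→(10, 14): d=(-8,4) right/bottom  bias=-1
  edge (10, 14)→(0, 12): d=(-10,-2) top-left  bias=+0
  edge (0, 12)→(18, 10): d=(18,-2) top-left  bias=+0
    (4,5)@(9, 11): e=[28,28,0] → █  [on edge]
    (5,5)@(11, 11): e=[20,32,4] → █
    (6,5)@(13, 11): e=[12,36,8] → █
    (7,5)@(15, 11): e=[4,40,12] → █
    (8,5)@(17, 11): e=[-4,44,16] → ·
    (2,6)@(5, 13): e=[28,0,28] → █  [on edge]
    (3,6)@(7, 13): e=[20,4,32] → █
    (6,6)@(13, 13): e=[-4,16,44] → ·
    (7,6)@(15, 13): e=[-12,20,48] → ·
    (2,7)@(5, 15): e=[12,-20,64] → ·
    (3,7)@(7, 15): e=[4,-16,68] → ·
    (4,7)@(9, 15): e=[-4,-12,72] → ·
    (7,7)@(15, 15): e=[-28,0,84] → ·  [on edge]
  covered (8 px):
    · · · · · · · · · · ·
    · · · · · · · · · · ·
    · · · · · · · · · · ·
    · · · · · · · · · · ·
    · · · · · · · · · · ·
    · · · · █ █ █ █ · · ·
    · · █ █ █ █ · · · · ·
    · · · · · · · · · · ·
T1:
  2·area = 112
  edge (22, 7)→(16, 12): d=(-6,5) right/bottom  bias=-1
  edge (16, 12)→(8, 0): d=(-8,-12) top-left  bias=+0
  edge (8, 0)→(22, 7): d=(14,7) right/bottom  bias=-1
    (4,0)@(9, 1): e=[101,4,7] → █
    (5,0)@(11, 1): e=[91,28,-7] → ·
    (4,1)@(9, 3): e=[89,-12,35] → ·
    (5,1)@(11, 3): e=[79,12,21] → █
    (6,1)@(13, 3): e=[69,36,7] → █
    (7,1)@(15, 3): e=[59,60,-7] → ·
    (5,2)@(11, 5): e=[67,-4,49] → ·
    (6,2)@(13, 5): e=[57,20,35] → █
    (7,2)@(15, 5): e=[47,44,21] → █
    (8,2)@(17, 5): e=[37,68,7] → █
    (9,2)@(19, 5): e=[27,92,-7] → ·
    (6,3)@(13, 7): e=[45,4,63] → █
  covered (15 px):
    · · · · █ · · · · · ·
    · · · · · █ █ · · · ·
    · · · · · · █ █ █ · ·
    · · · · · · █ █ █ █ █
    · · · · · · · █ █ █ ·
    · · · · · · · · █ · ·
    · · · · · · · · · · ·
    · · · · · · · · · · ·
T2:
  2·area = 164  (B↔C swapped to make it positive)
  edge (20, 4)→(6, 16): d=(-14,12) right/bottom  bias=-1
  edge (6, 16)→(4, 6): d=(-2,-10) top-left  bias=+0
  edge (4, 6)→(20, 4): d=(16,-2) top-left  bias=+0
    (1,0)@(3, 1): e=[246,0,-82] → ·  [on edge]
    (6,2)@(13, 5): e=[70,92,2] → █
    (7,2)@(15, 5): e=[46,112,6] → █
    (8,2)@(17, 5): e=[22,132,10] → █
    (9,2)@(19, 5): e=[-2,152,14] → ·
    (2,3)@(5, 7): e=[138,8,18] → █
    (3,3)@(7, 7): e=[114,28,22] → █
    (4,3)@(9, 7): e=[90,48,26] → █
    (5,3)@(11, 7): e=[66,68,30] → █
    (8,3)@(17, 7): e=[-6,128,42] → ·
    (2,4)@(5, 9): e=[110,4,50] → █
    (7,4)@(15, 9): e=[-10,104,70] → ·
    (2,5)@(5, 11): e=[82,0,82] → █  [on edge]
  covered (21 px):
    · · · · · · · · · · ·
    · · · · · · · · · · ·
    · · · · · · █ █ █ · ·
    · · █ █ █ █ █ █ · · ·
    · · █ █ █ █ █ · · · ·
    · · █ █ █ █ · · · · ·
    · · · █ █ · · · · · ·
    · · · █ · · · · · · ·
T3:
  2·area = 148  (B↔C swapped to make it positive)
  edge (20, 8)→(6, 14): d=(-14,6) right/bottom  bias=-1
  edge (6, 14)→(14, 0): d=(8,-14) top-left  bias=+0
  edge (14, 0)→(20, 8): d=(6,8) right/bottom  bias=-1
    (6,1)@(13, 3): e=[112,10,26] → █
    (7,1)@(15, 3): e=[100,38,10] → █
    (8,1)@(17, 3): e=[88,66,-6] → ·
    (6,2)@(13, 5): e=[84,26,38] → █
    (8,2)@(17, 5): e=[60,82,6] → █
    (9,2)@(19, 5): e=[48,110,-10] → ·
    (5,3)@(11, 7): e=[68,14,66] → █
    (9,3)@(19, 7): e=[20,126,2] → █
    (10,3)@(21, 7): e=[8,154,-14] → ·
    (4,4)@(9, 9): e=[52,2,94] → █
    (9,4)@(19, 9): e=[-8,142,14] → ·
    (4,5)@(9, 11): e=[24,18,106] → █
    (6,5)@(13, 11): e=[0,74,74] → ·  [on edge]
  covered (18 px):
    · · · · · · · · · · ·
    · · · · · · █ █ · · ·
    · · · · · · █ █ █ · ·
    · · · · · █ █ █ █ █ ·
    · · · · █ █ █ █ █ · ·
    · · · · █ █ · · · · ·
    · · · █ · · · · · · ·
    · · · · · · · · · · ·
T4:
  2·area = 8
  edge (6, 1)→(8, 8): d=(2,7) right/bottom  bias=-1
  edge (8, 8)→(8, 12): d=(0,4) right/bottom  bias=-1
  edge (8, 12)→(6, 1): d=(-2,-11) top-left  bias=+0
    (3,2)@(7, 5): e=[1,4,3] → █
    (4,2)@(9, 5): e=[-13,-4,25] → ·
    (3,3)@(7, 7): e=[5,4,-1] → ·
  covered (1 px):
    · · · · · · · · · · ·
    · · · · · · · · · · ·
    · · · █ · · · · · · ·
    · · · · · · · · · · ·
    · · · · · · · · · · ·
    · · · · · · · · · · ·
    · · · · · · · · · · ·
    · · · · · · · · · · ·

Z-buffer (winner per pixel, '.' = empty):
  . . . . 1 . . . . . .
  . . . . . 1 3 3 . . .
  . . . 4 . . 2 2 2 . .
  . . 2 2 2 2 2 2 3 3 1
  . . 2 2 2 2 2 3 3 1 .
  . . 2 2 2 2 0 0 1 . .
  . . 0 2 2 0 . . . . .
  . . . 2 . . . . . . .

Final: 0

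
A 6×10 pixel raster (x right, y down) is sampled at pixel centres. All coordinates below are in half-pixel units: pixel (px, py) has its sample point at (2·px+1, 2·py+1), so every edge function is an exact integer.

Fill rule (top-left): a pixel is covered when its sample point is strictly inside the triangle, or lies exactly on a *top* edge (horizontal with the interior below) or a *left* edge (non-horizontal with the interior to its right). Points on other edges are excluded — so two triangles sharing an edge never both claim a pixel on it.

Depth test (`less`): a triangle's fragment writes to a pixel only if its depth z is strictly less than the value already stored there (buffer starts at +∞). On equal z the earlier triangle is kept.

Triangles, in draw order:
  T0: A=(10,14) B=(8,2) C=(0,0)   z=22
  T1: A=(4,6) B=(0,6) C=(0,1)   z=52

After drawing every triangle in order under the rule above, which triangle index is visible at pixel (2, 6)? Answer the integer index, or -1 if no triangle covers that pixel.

T0:
  2·area = 92  (B↔C swapped to make it positive)
  edge (10, 14)→(0, 0): d=(-10,-14) top-left  bias=+0
  edge (0, 0)→(8, 2): d=(8,2) right/bottom  bias=-1
  edge (8, 2)→(10, 14): d=(2,12) right/bottom  bias=-1
    (0,0)@(1, 1): e=[4,6,82] → X
    (1,0)@(3, 1): e=[32,2,58] → X
    (2,0)@(5, 1): e=[60,-2,34] → .
    (0,1)@(1, 3): e=[-16,22,86] → .
    (1,1)@(3, 3): e=[12,18,62] → X
    (2,1)@(5, 3): e=[40,14,38] → X
    (3,1)@(7, 3): e=[68,10,14] → X
    (4,1)@(9, 3): e=[96,6,-10] → .
    (1,2)@(3, 5): e=[-8,34,66] → .
    (2,2)@(5, 5): e=[20,30,42] → X
    (4,2)@(9, 5): e=[76,22,-6] → .
    (2,3)@(5, 7): e=[0,46,46] → X  [on edge]
  covered (12 px):
    X X . . . .
    . X X X . .
    . . X X . .
    . . X X . .
    . . . X X .
    . . . . X .
    . . . . . .
    . . . . . .
    . . . . . .
    . . . . . .
T1:
  2·area = 20
  edge (4, 6)→(0, 6): d=(-4,0) right/bottom  bias=-1
  edge (0, 6)→(0, 1): d=(0,-5) top-left  bias=+0
  edge (0, 1)→(4, 6): d=(4,5) right/bottom  bias=-1
    (0,1)@(1, 3): e=[12,5,3] → X
    (1,1)@(3, 3): e=[12,15,-7] → .
    (0,2)@(1, 5): e=[4,5,11] → X
    (1,2)@(3, 5): e=[4,15,1] → X
    (2,2)@(5, 5): e=[4,25,-9] → .
    (0,3)@(1, 7): e=[-4,5,19] → .
    (1,3)@(3, 7): e=[-4,15,9] → .
  covered (3 px):
    . . . . . .
    X . . . . .
    X X . . . .
    . . . . . .
    . . . . . .
    . . . . . .
    . . . . . .
    . . . . . .
    . . . . . .
    . . . . . .

Z-buffer (winner per pixel, '.' = empty):
  0 0 . . . .
  1 0 0 0 . .
  1 1 0 0 . .
  . . 0 0 . .
  . . . 0 0 .
  . . . . 0 .
  . . . . . .
  . . . . . .
  . . . . . .
  . . . . . .

Final: -1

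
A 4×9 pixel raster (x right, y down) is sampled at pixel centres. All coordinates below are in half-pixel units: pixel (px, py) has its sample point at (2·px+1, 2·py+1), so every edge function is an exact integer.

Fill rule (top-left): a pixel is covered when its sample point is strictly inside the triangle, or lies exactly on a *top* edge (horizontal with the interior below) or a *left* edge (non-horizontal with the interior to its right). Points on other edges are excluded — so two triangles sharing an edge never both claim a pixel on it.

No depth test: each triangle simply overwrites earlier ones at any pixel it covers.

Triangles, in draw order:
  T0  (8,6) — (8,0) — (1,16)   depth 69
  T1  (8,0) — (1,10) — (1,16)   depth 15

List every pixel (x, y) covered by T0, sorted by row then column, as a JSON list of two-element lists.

T0:
  2·area = 42  (B↔C swapped to make it positive)
  edge (8, 6)→(1, 16): d=(-7,10) right/bottom  bias=-1
  edge (1, 16)→(8, 0): d=(7,-16) top-left  bias=+0
  edge (8, 0)→(8, 6): d=(0,6) right/bottom  bias=-1
    (3,1)@(7, 3): e=[31,5,6] → X
    (3,2)@(7, 5): e=[17,19,6] → X
    (2,3)@(5, 7): e=[23,1,18] → X
    (2,4)@(5, 9): e=[9,15,18] → X
    (3,4)@(7, 9): e=[-11,47,6] → .
    (2,5)@(5, 11): e=[-5,29,18] → .
    (1,6)@(3, 13): e=[1,11,30] → X
    (2,6)@(5, 13): e=[-19,43,18] → .
    (1,7)@(3, 15): e=[-13,25,30] → .
  covered (6 px):
    . . . .
    . . . X
    . . . X
    . . X X
    . . X .
    . . . .
    . X . .
    . . . .
    . . . .
T1:
  2·area = 42  (B↔C swapped to make it positive)
  edge (8, 0)→(1, 16): d=(-7,16) right/bottom  bias=-1
  edge (1, 16)→(1, 10): d=(0,-6) top-left  bias=+0
  edge (1, 10)→(8, 0): d=(7,-10) top-left  bias=+0
    (0,0)@(1, 1): e=[105,0,-63] → .  [on edge]
    (0,1)@(1, 3): e=[91,0,-49] → .  [on edge]
    (0,2)@(1, 5): e=[77,0,-35] → .  [on edge]
    (2,2)@(5, 5): e=[13,24,5] → X
    (3,2)@(7, 5): e=[-19,36,25] → .
    (0,3)@(1, 7): e=[63,0,-21] → .  [on edge]
    (2,3)@(5, 7): e=[-1,24,19] → .
    (0,4)@(1, 9): e=[49,0,-7] → .  [on edge]
    (1,4)@(3, 9): e=[17,12,13] → X
    (2,4)@(5, 9): e=[-15,24,33] → .
    (0,5)@(1, 11): e=[35,0,7] → X  [on edge]
    (2,5)@(5, 11): e=[-29,24,47] → .
    (0,6)@(1, 13): e=[21,0,21] → X  [on edge]
    (0,7)@(1, 15): e=[7,0,35] → X  [on edge]
    (0,8)@(1, 17): e=[-7,0,49] → .  [on edge]
  covered (6 px):
    . . . .
    . . . .
    . . X .
    . . . .
    . X . .
    X X . .
    X . . .
    X . . .
    . . . .

Answer: [[3,1],[3,2],[2,3],[3,3],[2,4],[1,6]]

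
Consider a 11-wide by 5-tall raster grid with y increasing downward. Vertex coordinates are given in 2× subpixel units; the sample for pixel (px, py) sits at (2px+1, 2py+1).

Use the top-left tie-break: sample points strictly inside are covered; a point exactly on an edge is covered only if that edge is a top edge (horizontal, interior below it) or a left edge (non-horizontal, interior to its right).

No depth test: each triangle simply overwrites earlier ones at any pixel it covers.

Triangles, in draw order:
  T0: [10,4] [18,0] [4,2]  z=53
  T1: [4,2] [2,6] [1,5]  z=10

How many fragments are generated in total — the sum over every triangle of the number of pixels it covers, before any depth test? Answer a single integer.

T0:
  2·area = 40  (B↔C swapped to make it positive)
  edge (10, 4)→(4, 2): d=(-6,-2) top-left  bias=+0
  edge (4, 2)→(18, 0): d=(14,-2) top-left  bias=+0
  edge (18, 0)→(10, 4): d=(-8,4) right/bottom  bias=-1
    (0,0)@(1, 1): e=[0,-20,60] → ·  [on edge]
    (5,0)@(11, 1): e=[20,0,20] → #  [on edge]
    (6,0)@(13, 1): e=[24,4,12] → #
    (7,0)@(15, 1): e=[28,8,4] → #
    (8,0)@(17, 1): e=[32,12,-4] → ·
    (3,1)@(7, 3): e=[0,20,20] → #  [on edge]
    (4,1)@(9, 3): e=[4,24,12] → #
    (6,1)@(13, 3): e=[12,32,-4] → ·
    (7,1)@(15, 3): e=[16,36,-12] → ·
    (3,2)@(7, 5): e=[-12,48,4] → ·
    (4,2)@(9, 5): e=[-8,52,-4] → ·
    (5,2)@(11, 5): e=[-4,56,-12] → ·
    (6,2)@(13, 5): e=[0,60,-20] → ·  [on edge]
    (9,3)@(19, 7): e=[0,100,-60] → ·  [on edge]
  covered (6 px):
    · · · · · # # # · · ·
    · · · # # # · · · · ·
    · · · · · · · · · · ·
    · · · · · · · · · · ·
    · · · · · · · · · · ·
T1:
  2·area = 6
  edge (4, 2)→(2, 6): d=(-2,4) right/bottom  bias=-1
  edge (2, 6)→(1, 5): d=(-1,-1) top-left  bias=+0
  edge (1, 5)→(4, 2): d=(3,-3) top-left  bias=+0
    (2,0)@(5, 1): e=[-2,8,0] → ·  [on edge]
    (1,1)@(3, 3): e=[2,4,0] → #  [on edge]
    (2,1)@(5, 3): e=[-6,6,6] → ·
    (0,2)@(1, 5): e=[6,0,0] → #  [on edge]
    (1,2)@(3, 5): e=[-2,2,6] → ·
    (0,3)@(1, 7): e=[2,-2,6] → ·
    (1,3)@(3, 7): e=[-6,0,12] → ·  [on edge]
    (2,4)@(5, 9): e=[-18,0,24] → ·  [on edge]
  covered (2 px):
    · · · · · · · · · · ·
    · # · · · · · · · · ·
    # · · · · · · · · · ·
    · · · · · · · · · · ·
    · · · · · · · · · · ·

Answer: 8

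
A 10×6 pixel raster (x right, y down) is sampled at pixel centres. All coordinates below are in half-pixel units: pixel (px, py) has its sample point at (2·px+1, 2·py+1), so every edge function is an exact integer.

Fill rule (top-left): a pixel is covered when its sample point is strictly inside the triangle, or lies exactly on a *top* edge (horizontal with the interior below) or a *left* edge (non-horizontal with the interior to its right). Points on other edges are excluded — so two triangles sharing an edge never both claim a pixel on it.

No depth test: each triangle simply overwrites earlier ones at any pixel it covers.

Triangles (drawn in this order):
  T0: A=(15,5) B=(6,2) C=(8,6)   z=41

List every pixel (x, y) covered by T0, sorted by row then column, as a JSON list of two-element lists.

T0:
  2·area = 30  (B↔C swapped to make it positive)
  edge (15, 5)→(8, 6): d=(-7,1) right/bottom  bias=-1
  edge (8, 6)→(6, 2): d=(-2,-4) top-left  bias=+0
  edge (6, 2)→(15, 5): d=(9,3) right/bottom  bias=-1
    (1,0)@(3, 1): e=[40,-10,0] → .  [on edge]
    (3,1)@(7, 3): e=[22,2,6] → X
    (4,1)@(9, 3): e=[20,10,0] → .  [on edge]
    (3,2)@(7, 5): e=[8,-2,24] → .
    (4,2)@(9, 5): e=[6,6,18] → X
    (5,2)@(11, 5): e=[4,14,12] → X
    (6,2)@(13, 5): e=[2,22,6] → X
    (7,2)@(15, 5): e=[0,30,0] → .  [on edge]
    (0,3)@(1, 7): e=[0,-30,60] → .  [on edge]
    (4,3)@(9, 7): e=[-8,2,36] → .
    (5,3)@(11, 7): e=[-10,10,30] → .
    (6,3)@(13, 7): e=[-12,18,24] → .
  covered (4 px):
    . . . . . . . . . .
    . . . X . . . . . .
    . . . . X X X . . .
    . . . . . . . . . .
    . . . . . . . . . .
    . . . . . . . . . .

Answer: [[3,1],[4,2],[5,2],[6,2]]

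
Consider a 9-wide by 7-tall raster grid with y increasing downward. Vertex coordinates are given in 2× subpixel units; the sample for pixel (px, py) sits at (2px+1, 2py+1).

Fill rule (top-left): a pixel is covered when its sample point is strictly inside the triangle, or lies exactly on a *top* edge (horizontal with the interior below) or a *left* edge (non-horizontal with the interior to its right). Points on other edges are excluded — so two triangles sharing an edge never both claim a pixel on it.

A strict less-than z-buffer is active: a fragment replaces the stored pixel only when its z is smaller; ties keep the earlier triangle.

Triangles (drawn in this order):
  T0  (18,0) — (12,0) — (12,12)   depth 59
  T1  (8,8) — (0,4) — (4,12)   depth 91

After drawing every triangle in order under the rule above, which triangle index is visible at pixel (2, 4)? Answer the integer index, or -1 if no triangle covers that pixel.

T0:
  2·area = 72  (B↔C swapped to make it positive)
  edge (18, 0)→(12, 12): d=(-6,12) right/bottom  bias=-1
  edge (12, 12)→(12, 0): d=(0,-12) top-left  bias=+0
  edge (12, 0)→(18, 0): d=(6,0) top-left  bias=+0
    (6,0)@(13, 1): e=[54,12,6] → X
    (7,0)@(15, 1): e=[30,36,6] → X
    (8,0)@(17, 1): e=[6,60,6] → X
    (6,1)@(13, 3): e=[42,12,18] → X
    (8,1)@(17, 3): e=[-6,60,18] → .
    (6,2)@(13, 5): e=[30,12,30] → X
    (8,2)@(17, 5): e=[-18,60,30] → .
    (6,3)@(13, 7): e=[18,12,42] → X
    (7,3)@(15, 7): e=[-6,36,42] → .
    (6,4)@(13, 9): e=[6,12,54] → X
    (7,4)@(15, 9): e=[-18,36,54] → .
    (6,5)@(13, 11): e=[-6,12,66] → .
  covered (9 px):
    . . . . . . X X X
    . . . . . . X X .
    . . . . . . X X .
    . . . . . . X . .
    . . . . . . X . .
    . . . . . . . . .
    . . . . . . . . .
T1:
  2·area = 48  (B↔C swapped to make it positive)
  edge (8, 8)→(4, 12): d=(-4,4) right/bottom  bias=-1
  edge (4, 12)→(0, 4): d=(-4,-8) top-left  bias=+0
  edge (0, 4)→(8, 8): d=(8,4) right/bottom  bias=-1
    (7,0)@(15, 1): e=[0,132,-84] → .  [on edge]
    (6,1)@(13, 3): e=[0,108,-60] → .  [on edge]
    (0,2)@(1, 5): e=[40,4,4] → X
    (1,2)@(3, 5): e=[32,20,-4] → .
    (5,2)@(11, 5): e=[0,84,-36] → .  [on edge]
    (0,3)@(1, 7): e=[32,-4,20] → .
    (1,3)@(3, 7): e=[24,12,12] → X
    (2,3)@(5, 7): e=[16,28,4] → X
    (3,3)@(7, 7): e=[8,44,-4] → .
    (4,3)@(9, 7): e=[0,60,-12] → .  [on edge]
    (1,4)@(3, 9): e=[16,4,28] → X
    (3,4)@(7, 9): e=[0,36,12] → .  [on edge]
    (2,5)@(5, 11): e=[0,12,36] → .  [on edge]
    (1,6)@(3, 13): e=[0,-12,60] → .  [on edge]
  covered (5 px):
    . . . . . . . . .
    . . . . . . . . .
    X . . . . . . . .
    . X X . . . . . .
    . X X . . . . . .
    . . . . . . . . .
    . . . . . . . . .

Z-buffer (winner per pixel, '.' = empty):
  . . . . . . 0 0 0
  . . . . . . 0 0 .
  1 . . . . . 0 0 .
  . 1 1 . . . 0 . .
  . 1 1 . . . 0 . .
  . . . . . . . . .
  . . . . . . . . .

Result: 1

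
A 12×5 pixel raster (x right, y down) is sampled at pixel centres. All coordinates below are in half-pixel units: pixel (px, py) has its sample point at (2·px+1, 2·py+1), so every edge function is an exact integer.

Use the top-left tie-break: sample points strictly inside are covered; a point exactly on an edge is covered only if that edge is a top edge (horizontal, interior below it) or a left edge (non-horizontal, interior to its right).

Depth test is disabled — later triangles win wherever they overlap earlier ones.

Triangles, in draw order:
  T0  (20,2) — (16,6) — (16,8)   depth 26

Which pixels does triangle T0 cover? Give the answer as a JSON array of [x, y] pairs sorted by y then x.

T0:
  2·area = 8  (B↔C swapped to make it positive)
  edge (20, 2)→(16, 8): d=(-4,6) right/bottom  bias=-1
  edge (16, 8)→(16, 6): d=(0,-2) top-left  bias=+0
  edge (16, 6)→(20, 2): d=(4,-4) top-left  bias=+0
    (10,0)@(21, 1): e=[-2,10,0] → ·  [on edge]
    (9,1)@(19, 3): e=[2,6,0] → #  [on edge]
    (10,1)@(21, 3): e=[-10,10,8] → ·
    (8,2)@(17, 5): e=[6,2,0] → #  [on edge]
    (9,2)@(19, 5): e=[-6,6,8] → ·
    (7,3)@(15, 7): e=[10,-2,0] → ·  [on edge]
    (8,3)@(17, 7): e=[-2,2,8] → ·
    (6,4)@(13, 9): e=[14,-6,0] → ·  [on edge]
  covered (2 px):
    · · · · · · · · · · · ·
    · · · · · · · · · # · ·
    · · · · · · · · # · · ·
    · · · · · · · · · · · ·
    · · · · · · · · · · · ·

Final: [[9,1],[8,2]]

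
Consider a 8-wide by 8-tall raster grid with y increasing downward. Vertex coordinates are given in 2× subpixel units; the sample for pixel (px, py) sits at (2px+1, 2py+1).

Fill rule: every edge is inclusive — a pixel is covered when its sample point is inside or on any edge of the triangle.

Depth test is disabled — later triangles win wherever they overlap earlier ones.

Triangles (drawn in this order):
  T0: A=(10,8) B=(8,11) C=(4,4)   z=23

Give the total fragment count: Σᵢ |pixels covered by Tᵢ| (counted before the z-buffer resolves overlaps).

T0:
  2·area = 26
  edge (10, 8)→(8, 11): d=(-2,3) inclusive
  edge (8, 11)→(4, 4): d=(-4,-7) inclusive
  edge (4, 4)→(10, 8): d=(6,4) inclusive
    (2,2)@(5, 5): e=[21,3,2] → X
    (3,2)@(7, 5): e=[15,17,-6] → .
    (2,3)@(5, 7): e=[17,-5,14] → .
    (3,3)@(7, 7): e=[11,9,6] → X
    (4,3)@(9, 7): e=[5,23,-2] → .
    (3,4)@(7, 9): e=[7,1,18] → X
    (4,4)@(9, 9): e=[1,15,10] → X
    (5,4)@(11, 9): e=[-5,29,2] → .
    (3,5)@(7, 11): e=[3,-7,30] → .
    (4,5)@(9, 11): e=[-3,7,22] → .
  covered (4 px):
    . . . . . . . .
    . . . . . . . .
    . . X . . . . .
    . . . X . . . .
    . . . X X . . .
    . . . . . . . .
    . . . . . . . .
    . . . . . . . .

Result: 4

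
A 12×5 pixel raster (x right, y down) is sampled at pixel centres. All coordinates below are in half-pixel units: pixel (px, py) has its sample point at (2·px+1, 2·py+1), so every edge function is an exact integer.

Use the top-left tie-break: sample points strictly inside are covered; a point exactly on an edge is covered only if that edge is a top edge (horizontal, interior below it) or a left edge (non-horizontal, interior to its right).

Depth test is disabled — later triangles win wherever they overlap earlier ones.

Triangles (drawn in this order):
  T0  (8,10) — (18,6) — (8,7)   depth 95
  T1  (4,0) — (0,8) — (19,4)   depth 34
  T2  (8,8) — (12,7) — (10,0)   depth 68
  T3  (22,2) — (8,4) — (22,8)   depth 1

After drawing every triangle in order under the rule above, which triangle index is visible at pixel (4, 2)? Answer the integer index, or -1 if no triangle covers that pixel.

T0:
  2·area = 30  (B↔C swapped to make it positive)
  edge (8, 10)→(8, 7): d=(0,-3) top-left  bias=+0
  edge (8, 7)→(18, 6): d=(10,-1) top-left  bias=+0
  edge (18, 6)→(8, 10): d=(-10,4) right/bottom  bias=-1
    (4,3)@(9, 7): e=[3,1,26] → #
    (5,3)@(11, 7): e=[9,3,18] → #
    (6,3)@(13, 7): e=[15,5,10] → #
    (7,3)@(15, 7): e=[21,7,2] → #
    (8,3)@(17, 7): e=[27,9,-6] → ·
    (4,4)@(9, 9): e=[3,21,6] → #
    (5,4)@(11, 9): e=[9,23,-2] → ·
    (6,4)@(13, 9): e=[15,25,-10] → ·
    (7,4)@(15, 9): e=[21,27,-18] → ·
  covered (5 px):
    · · · · · · · · · · · ·
    · · · · · · · · · · · ·
    · · · · · · · · · · · ·
    · · · · # # # # · · · ·
    · · · · # · · · · · · ·
T1:
  2·area = 136  (B↔C swapped to make it positive)
  edge (4, 0)→(19, 4): d=(15,4) right/bottom  bias=-1
  edge (19, 4)→(0, 8): d=(-19,4) right/bottom  bias=-1
  edge (0, 8)→(4, 0): d=(4,-8) top-left  bias=+0
    (2,0)@(5, 1): e=[11,113,12] → #
    (3,0)@(7, 1): e=[3,105,28] → #
    (4,0)@(9, 1): e=[-5,97,44] → ·
    (1,1)@(3, 3): e=[49,83,4] → #
    (4,1)@(9, 3): e=[25,59,52] → #
    (5,1)@(11, 3): e=[17,51,68] → #
    (6,1)@(13, 3): e=[9,43,84] → #
    (7,1)@(15, 3): e=[1,35,100] → #
    (8,1)@(17, 3): e=[-7,27,116] → ·
    (1,2)@(3, 5): e=[79,45,12] → #
    (7,2)@(15, 5): e=[31,-3,108] → ·
    (0,3)@(1, 7): e=[117,15,4] → #
  covered (17 px):
    · · # # · · · · · · · ·
    · # # # # # # # · · · ·
    · # # # # # # · · · · ·
    # # · · · · · · · · · ·
    · · · · · · · · · · · ·
T2:
  2·area = 30  (B↔C swapped to make it positive)
  edge (8, 8)→(10, 0): d=(2,-8) top-left  bias=+0
  edge (10, 0)→(12, 7): d=(2,7) right/bottom  bias=-1
  edge (12, 7)→(8, 8): d=(-4,1) right/bottom  bias=-1
    (4,2)@(9, 5): e=[2,17,11] → #
    (5,2)@(11, 5): e=[18,3,9] → #
    (6,2)@(13, 5): e=[34,-11,7] → ·
    (4,3)@(9, 7): e=[6,21,3] → #
    (6,3)@(13, 7): e=[38,-7,-1] → ·
    (4,4)@(9, 9): e=[10,25,-5] → ·
    (5,4)@(11, 9): e=[26,11,-7] → ·
  covered (4 px):
    · · · · · · · · · · · ·
    · · · · · · · · · · · ·
    · · · · # # · · · · · ·
    · · · · # # · · · · · ·
    · · · · · · · · · · · ·
T3:
  2·area = 84  (B↔C swapped to make it positive)
  edge (22, 2)→(22, 8): d=(0,6) right/bottom  bias=-1
  edge (22, 8)→(8, 4): d=(-14,-4) top-left  bias=+0
  edge (8, 4)→(22, 2): d=(14,-2) top-left  bias=+0
    (7,1)@(15, 3): e=[42,42,0] → #  [on edge]
    (8,1)@(17, 3): e=[30,50,4] → #
    (9,1)@(19, 3): e=[18,58,8] → #
    (10,1)@(21, 3): e=[6,66,12] → #
    (11,1)@(23, 3): e=[-6,74,16] → ·
    (0,2)@(1, 5): e=[126,-42,0] → ·  [on edge]
    (6,2)@(13, 5): e=[54,6,24] → #
    (11,2)@(23, 5): e=[-6,46,44] → ·
    (6,3)@(13, 7): e=[54,-22,52] → ·
    (7,3)@(15, 7): e=[42,-14,56] → ·
    (8,3)@(17, 7): e=[30,-6,60] → ·
    (9,3)@(19, 7): e=[18,2,64] → #
  covered (11 px):
    · · · · · · · · · · · ·
    · · · · · · · # # # # ·
    · · · · · · # # # # # ·
    · · · · · · · · · # # ·
    · · · · · · · · · · · ·

Z-buffer (winner per pixel, '.' = empty):
  . . 1 1 . . . . . . . .
  . 1 1 1 1 1 1 3 3 3 3 .
  . 1 1 1 2 2 3 3 3 3 3 .
  1 1 . . 2 2 0 0 . 3 3 .
  . . . . 0 . . . . . . .

Result: 2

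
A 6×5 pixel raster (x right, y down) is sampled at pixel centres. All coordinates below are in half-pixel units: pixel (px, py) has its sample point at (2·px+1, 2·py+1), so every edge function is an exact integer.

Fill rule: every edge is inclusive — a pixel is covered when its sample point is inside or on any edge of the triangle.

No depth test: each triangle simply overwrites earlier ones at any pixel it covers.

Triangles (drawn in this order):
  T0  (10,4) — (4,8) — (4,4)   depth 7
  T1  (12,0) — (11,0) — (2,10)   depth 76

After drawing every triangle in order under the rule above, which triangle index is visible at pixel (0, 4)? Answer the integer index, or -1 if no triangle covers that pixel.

T0:
  2·area = 24
  edge (10, 4)→(4, 8): d=(-6,4) inclusive
  edge (4, 8)→(4, 4): d=(0,-4) inclusive
  edge (4, 4)→(10, 4): d=(6,0) inclusive
    (2,2)@(5, 5): e=[14,4,6] → X
    (3,2)@(7, 5): e=[6,12,6] → X
    (4,2)@(9, 5): e=[-2,20,6] → .
    (2,3)@(5, 7): e=[2,4,18] → X
    (3,3)@(7, 7): e=[-6,12,18] → .
    (2,4)@(5, 9): e=[-10,4,30] → .
  covered (3 px):
    . . . . . .
    . . . . . .
    . . X X . .
    . . X . . .
    . . . . . .
T1:
  2·area = 10  (B↔C swapped to make it positive)
  edge (12, 0)→(2, 10): d=(-10,10) inclusive
  edge (2, 10)→(11, 0): d=(9,-10) inclusive
  edge (11, 0)→(12, 0): d=(1,0) inclusive
    (5,0)@(11, 1): e=[0,9,1] → X  [on edge]
    (4,1)@(9, 3): e=[0,7,3] → X  [on edge]
    (5,1)@(11, 3): e=[-20,27,3] → .
    (3,2)@(7, 5): e=[0,5,5] → X  [on edge]
    (4,2)@(9, 5): e=[-20,25,5] → .
    (2,3)@(5, 7): e=[0,3,7] → X  [on edge]
    (3,3)@(7, 7): e=[-20,23,7] → .
    (1,4)@(3, 9): e=[0,1,9] → X  [on edge]
    (2,4)@(5, 9): e=[-20,21,9] → .
  covered (5 px):
    . . . . . X
    . . . . X .
    . . . X . .
    . . X . . .
    . X . . . .

Z-buffer (winner per pixel, '.' = empty):
  . . . . . 1
  . . . . 1 .
  . . 0 1 . .
  . . 1 . . .
  . 1 . . . .

Answer: -1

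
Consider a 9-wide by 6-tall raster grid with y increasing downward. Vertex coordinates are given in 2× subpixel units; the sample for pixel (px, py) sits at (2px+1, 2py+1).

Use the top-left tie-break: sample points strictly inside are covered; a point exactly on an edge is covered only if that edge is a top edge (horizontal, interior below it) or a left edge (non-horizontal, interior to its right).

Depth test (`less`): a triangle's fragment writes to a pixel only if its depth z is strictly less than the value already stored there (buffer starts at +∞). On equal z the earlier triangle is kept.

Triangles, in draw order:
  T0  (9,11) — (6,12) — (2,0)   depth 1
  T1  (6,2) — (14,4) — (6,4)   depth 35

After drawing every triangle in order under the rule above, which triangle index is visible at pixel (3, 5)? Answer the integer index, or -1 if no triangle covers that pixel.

T0:
  2·area = 40
  edge (9, 11)→(6, 12): d=(-3,1) right/bottom  bias=-1
  edge (6, 12)→(2, 0): d=(-4,-12) top-left  bias=+0
  edge (2, 0)→(9, 11): d=(7,11) right/bottom  bias=-1
    (1,1)@(3, 3): e=[30,0,10] → X  [on edge]
    (2,1)@(5, 3): e=[28,24,-12] → .
    (1,2)@(3, 5): e=[24,-8,24] → .
    (2,2)@(5, 5): e=[22,16,2] → X
    (3,2)@(7, 5): e=[20,40,-20] → .
    (2,3)@(5, 7): e=[16,8,16] → X
    (3,3)@(7, 7): e=[14,32,-6] → .
    (2,4)@(5, 9): e=[10,0,30] → X  [on edge]
    (3,4)@(7, 9): e=[8,24,8] → X
    (4,4)@(9, 9): e=[6,48,-14] → .
    (7,4)@(15, 9): e=[0,120,-80] → .  [on edge]
    (2,5)@(5, 11): e=[4,-8,44] → .
    (4,5)@(9, 11): e=[0,40,0] → .  [on edge]
  covered (6 px):
    . . . . . . . . .
    . X . . . . . . .
    . . X . . . . . .
    . . X . . . . . .
    . . X X . . . . .
    . . . X . . . . .
T1:
  2·area = 16
  edge (6, 2)→(14, 4): d=(8,2) right/bottom  bias=-1
  edge (14, 4)→(6, 4): d=(-8,0) right/bottom  bias=-1
  edge (6, 4)→(6, 2): d=(0,-2) top-left  bias=+0
    (3,1)@(7, 3): e=[6,8,2] → X
    (4,1)@(9, 3): e=[2,8,6] → X
    (5,1)@(11, 3): e=[-2,8,10] → .
    (3,2)@(7, 5): e=[22,-8,2] → .
    (4,2)@(9, 5): e=[18,-8,6] → .
  covered (2 px):
    . . . . . . . . .
    . . . X X . . . .
    . . . . . . . . .
    . . . . . . . . .
    . . . . . . . . .
    . . . . . . . . .

Z-buffer (winner per pixel, '.' = empty):
  . . . . . . . . .
  . 0 . 1 1 . . . .
  . . 0 . . . . . .
  . . 0 . . . . . .
  . . 0 0 . . . . .
  . . . 0 . . . . .

Answer: 0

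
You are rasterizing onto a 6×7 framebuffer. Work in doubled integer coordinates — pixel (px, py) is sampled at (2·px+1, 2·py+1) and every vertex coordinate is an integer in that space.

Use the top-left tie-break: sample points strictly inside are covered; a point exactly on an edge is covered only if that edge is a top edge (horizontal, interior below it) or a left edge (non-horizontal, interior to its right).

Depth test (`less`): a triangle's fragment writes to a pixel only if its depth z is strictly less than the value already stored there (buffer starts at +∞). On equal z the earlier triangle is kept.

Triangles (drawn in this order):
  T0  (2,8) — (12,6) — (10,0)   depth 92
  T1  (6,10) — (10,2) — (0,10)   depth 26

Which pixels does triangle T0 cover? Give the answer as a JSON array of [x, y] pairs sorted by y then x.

T0:
  2·area = 64  (B↔C swapped to make it positive)
  edge (2, 8)→(10, 0): d=(8,-8) top-left  bias=+0
  edge (10, 0)→(12, 6): d=(2,6) right/bottom  bias=-1
  edge (12, 6)→(2, 8): d=(-10,2) right/bottom  bias=-1
    (4,0)@(9, 1): e=[0,8,56] → █  [on edge]
    (5,0)@(11, 1): e=[16,-4,52] → ·
    (3,1)@(7, 3): e=[0,24,40] → █  [on edge]
    (5,1)@(11, 3): e=[32,0,32] → ·  [on edge]
    (2,2)@(5, 5): e=[0,40,24] → █  [on edge]
    (5,2)@(11, 5): e=[48,4,12] → █
    (1,3)@(3, 7): e=[0,56,8] → █  [on edge]
    (3,3)@(7, 7): e=[32,32,0] → ·  [on edge]
    (4,3)@(9, 7): e=[48,20,-4] → ·
    (5,3)@(11, 7): e=[64,8,-8] → ·
    (0,4)@(1, 9): e=[0,72,-8] → ·  [on edge]
    (1,4)@(3, 9): e=[16,60,-12] → ·
  covered (9 px):
    · · · · █ ·
    · · · █ █ ·
    · · █ █ █ █
    · █ █ · · ·
    · · · · · ·
    · · · · · ·
    · · · · · ·
T1:
  2·area = 48  (B↔C swapped to make it positive)
  edge (6, 10)→(0, 10): d=(-6,0) right/bottom  bias=-1
  edge (0, 10)→(10, 2): d=(10,-8) top-left  bias=+0
  edge (10, 2)→(6, 10): d=(-4,8) right/bottom  bias=-1
    (4,1)@(9, 3): e=[42,2,4] → █
    (5,1)@(11, 3): e=[42,18,-12] → ·
    (3,2)@(7, 5): e=[30,6,12] → █
    (4,2)@(9, 5): e=[30,22,-4] → ·
    (2,3)@(5, 7): e=[18,10,20] → █
    (4,3)@(9, 7): e=[18,42,-12] → ·
    (1,4)@(3, 9): e=[6,14,28] → █
    (3,4)@(7, 9): e=[6,46,-4] → ·
    (1,5)@(3, 11): e=[-6,34,20] → ·
    (2,5)@(5, 11): e=[-6,50,4] → ·
  covered (6 px):
    · · · · · ·
    · · · · █ ·
    · · · █ · ·
    · · █ █ · ·
    · █ █ · · ·
    · · · · · ·
    · · · · · ·

Final: [[4,0],[3,1],[4,1],[2,2],[3,2],[4,2],[5,2],[1,3],[2,3]]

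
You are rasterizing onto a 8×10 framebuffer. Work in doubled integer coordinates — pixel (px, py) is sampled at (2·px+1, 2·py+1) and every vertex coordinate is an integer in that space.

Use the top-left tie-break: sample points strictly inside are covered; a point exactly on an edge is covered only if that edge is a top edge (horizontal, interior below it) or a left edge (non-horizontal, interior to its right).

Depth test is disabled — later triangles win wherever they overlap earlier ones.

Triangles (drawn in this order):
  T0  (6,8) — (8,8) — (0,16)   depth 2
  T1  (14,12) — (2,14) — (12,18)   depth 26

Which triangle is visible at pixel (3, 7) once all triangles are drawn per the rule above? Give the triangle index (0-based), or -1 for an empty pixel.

T0:
  2·area = 16
  edge (6, 8)→(8, 8): d=(2,0) top-left  bias=+0
  edge (8, 8)→(0, 16): d=(-8,8) right/bottom  bias=-1
  edge (0, 16)→(6, 8): d=(6,-8) top-left  bias=+0
    (7,0)@(15, 1): e=[-14,0,30] → .  [on edge]
    (6,1)@(13, 3): e=[-10,0,26] → .  [on edge]
    (5,2)@(11, 5): e=[-6,0,22] → .  [on edge]
    (4,3)@(9, 7): e=[-2,0,18] → .  [on edge]
    (3,4)@(7, 9): e=[2,0,14] → .  [on edge]
    (2,5)@(5, 11): e=[6,0,10] → .  [on edge]
    (1,6)@(3, 13): e=[10,0,6] → .  [on edge]
    (0,7)@(1, 15): e=[14,0,2] → .  [on edge]
  covered (0 px):
    . . . . . . . .
    . . . . . . . .
    . . . . . . . .
    . . . . . . . .
    . . . . . . . .
    . . . . . . . .
    . . . . . . . .
    . . . . . . . .
    . . . . . . . .
    . . . . . . . .
T1:
  2·area = 68  (B↔C swapped to make it positive)
  edge (14, 12)→(12, 18): d=(-2,6) right/bottom  bias=-1
  edge (12, 18)→(2, 14): d=(-10,-4) top-left  bias=+0
  edge (2, 14)→(14, 12): d=(12,-2) top-left  bias=+0
    (7,4)@(15, 9): e=[0,102,-34] → .  [on edge]
    (4,6)@(9, 13): e=[28,38,2] → X
    (5,6)@(11, 13): e=[16,46,6] → X
    (6,6)@(13, 13): e=[4,54,10] → X
    (7,6)@(15, 13): e=[-8,62,14] → .
    (2,7)@(5, 15): e=[48,2,18] → X
    (3,7)@(7, 15): e=[36,10,22] → X
    (6,7)@(13, 15): e=[0,34,34] → .  [on edge]
    (2,8)@(5, 17): e=[44,-18,42] → .
    (3,8)@(7, 17): e=[32,-10,46] → .
    (4,8)@(9, 17): e=[20,-2,50] → .
    (5,8)@(11, 17): e=[8,6,54] → X
  covered (8 px):
    . . . . . . . .
    . . . . . . . .
    . . . . . . . .
    . . . . . . . .
    . . . . . . . .
    . . . . . . . .
    . . . . X X X .
    . . X X X X . .
    . . . . . X . .
    . . . . . . . .

Z-buffer (winner per pixel, '.' = empty):
  . . . . . . . .
  . . . . . . . .
  . . . . . . . .
  . . . . . . . .
  . . . . . . . .
  . . . . . . . .
  . . . . 1 1 1 .
  . . 1 1 1 1 . .
  . . . . . 1 . .
  . . . . . . . .

Final: 1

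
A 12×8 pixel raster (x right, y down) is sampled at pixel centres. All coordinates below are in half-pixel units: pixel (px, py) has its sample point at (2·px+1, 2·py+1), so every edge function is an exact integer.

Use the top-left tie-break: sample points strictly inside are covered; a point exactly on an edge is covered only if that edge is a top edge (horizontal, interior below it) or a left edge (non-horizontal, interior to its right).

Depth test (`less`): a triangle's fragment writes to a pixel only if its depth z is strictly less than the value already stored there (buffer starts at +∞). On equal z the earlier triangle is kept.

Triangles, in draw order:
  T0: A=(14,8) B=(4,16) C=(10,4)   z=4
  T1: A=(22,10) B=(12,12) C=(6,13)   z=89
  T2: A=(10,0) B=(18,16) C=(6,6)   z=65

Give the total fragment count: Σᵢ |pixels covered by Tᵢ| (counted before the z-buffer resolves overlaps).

T0:
  2·area = 72
  edge (14, 8)→(4, 16): d=(-10,8) right/bottom  bias=-1
  edge (4, 16)→(10, 4): d=(6,-12) top-left  bias=+0
  edge (10, 4)→(14, 8): d=(4,4) right/bottom  bias=-1
    (3,0)@(7, 1): e=[126,-54,0] → .  [on edge]
    (4,1)@(9, 3): e=[90,-18,0] → .  [on edge]
    (5,2)@(11, 5): e=[54,18,0] → .  [on edge]
    (4,3)@(9, 7): e=[50,6,16] → X
    (5,3)@(11, 7): e=[34,30,8] → X
    (6,3)@(13, 7): e=[18,54,0] → .  [on edge]
    (4,4)@(9, 9): e=[30,18,24] → X
    (6,4)@(13, 9): e=[-2,66,8] → .
    (7,4)@(15, 9): e=[-18,90,0] → .  [on edge]
    (3,5)@(7, 11): e=[26,6,40] → X
    (5,5)@(11, 11): e=[-6,54,24] → .
    (8,5)@(17, 11): e=[-54,126,0] → .  [on edge]
    (9,6)@(19, 13): e=[-90,162,0] → .  [on edge]
    (10,7)@(21, 15): e=[-126,198,0] → .  [on edge]
  covered (8 px):
    . . . . . . . . . . . .
    . . . . . . . . . . . .
    . . . . . . . . . . . .
    . . . . X X . . . . . .
    . . . . X X . . . . . .
    . . . X X . . . . . . .
    . . . X . . . . . . . .
    . . X . . . . . . . . .
T1:
  2·area = 2
  edge (22, 10)→(12, 12): d=(-10,2) right/bottom  bias=-1
  edge (12, 12)→(6, 13): d=(-6,1) right/bottom  bias=-1
  edge (6, 13)→(22, 10): d=(16,-3) top-left  bias=+0
    (8,5)@(17, 11): e=[0,1,1] → .  [on edge]
    (3,6)@(7, 13): e=[0,-1,3] → .  [on edge]
  covered (0 px):
    . . . . . . . . . . . .
    . . . . . . . . . . . .
    . . . . . . . . . . . .
    . . . . . . . . . . . .
    . . . . . . . . . . . .
    . . . . . . . . . . . .
    . . . . . . . . . . . .
    . . . . . . . . . . . .
T2:
  2·area = 112
  edge (10, 0)→(18, 16): d=(8,16) right/bottom  bias=-1
  edge (18, 16)→(6, 6): d=(-12,-10) top-left  bias=+0
  edge (6, 6)→(10, 0): d=(4,-6) top-left  bias=+0
    (4,1)@(9, 3): e=[40,66,6] → X
    (5,1)@(11, 3): e=[8,86,18] → X
    (6,1)@(13, 3): e=[-24,106,30] → .
    (3,2)@(7, 5): e=[88,22,2] → X
    (6,2)@(13, 5): e=[-8,82,38] → .
    (3,3)@(7, 7): e=[104,-2,10] → .
    (4,3)@(9, 7): e=[72,18,22] → X
    (6,3)@(13, 7): e=[8,58,46] → X
    (7,3)@(15, 7): e=[-24,78,58] → .
    (4,4)@(9, 9): e=[88,-6,30] → .
    (5,4)@(11, 9): e=[56,14,42] → X
    (7,4)@(15, 9): e=[-8,54,66] → .
  covered (14 px):
    . . . . . . . . . . . .
    . . . . X X . . . . . .
    . . . X X X . . . . . .
    . . . . X X X . . . . .
    . . . . . X X . . . . .
    . . . . . . X X . . . .
    . . . . . . . X . . . .
    . . . . . . . . X . . .

Result: 22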